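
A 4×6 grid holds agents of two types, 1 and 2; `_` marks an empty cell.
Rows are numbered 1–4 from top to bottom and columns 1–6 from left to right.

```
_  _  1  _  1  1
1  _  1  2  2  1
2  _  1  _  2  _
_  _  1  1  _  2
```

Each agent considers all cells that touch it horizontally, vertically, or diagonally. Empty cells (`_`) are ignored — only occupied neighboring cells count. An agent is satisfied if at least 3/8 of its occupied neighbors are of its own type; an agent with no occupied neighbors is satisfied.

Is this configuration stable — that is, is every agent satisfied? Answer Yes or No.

No

Row 1: (1,3)1 1/2 satisfied · (1,5)1 2/4 satisfied · (1,6)1 2/3 satisfied
Row 2: (2,1)1 0/1 not · (2,3)1 2/3 satisfied · (2,4)2 2/6 not · (2,5)2 2/5 satisfied · (2,6)1 2/4 satisfied
Row 3: (3,1)2 0/1 not · (3,3)1 3/4 satisfied · (3,5)2 3/5 satisfied
Row 4: (4,3)1 2/2 satisfied · (4,4)1 2/3 satisfied · (4,6)2 1/1 satisfied
For instance (2,1) has only 0/1 same-type neighbors, below 3/8.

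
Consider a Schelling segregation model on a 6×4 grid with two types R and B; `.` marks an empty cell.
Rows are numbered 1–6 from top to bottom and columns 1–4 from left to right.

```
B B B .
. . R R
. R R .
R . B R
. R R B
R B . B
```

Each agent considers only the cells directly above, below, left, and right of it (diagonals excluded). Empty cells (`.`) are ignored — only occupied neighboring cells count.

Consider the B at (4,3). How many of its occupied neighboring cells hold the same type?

0

Occupied neighbors of (4,3): (3,3)=R, (5,3)=R, (4,4)=R.
Same type (B): 0 of 3.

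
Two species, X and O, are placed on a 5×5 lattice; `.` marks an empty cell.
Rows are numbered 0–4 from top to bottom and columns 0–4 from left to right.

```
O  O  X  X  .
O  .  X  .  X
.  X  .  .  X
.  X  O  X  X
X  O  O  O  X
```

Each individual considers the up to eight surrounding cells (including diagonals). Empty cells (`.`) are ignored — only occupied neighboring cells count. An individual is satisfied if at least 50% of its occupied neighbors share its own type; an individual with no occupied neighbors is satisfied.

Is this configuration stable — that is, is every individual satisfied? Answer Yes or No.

No

(0,0)O 2/2 ok
(0,1)O 2/4 ok
(0,2)X 2/3 ok
(0,3)X 3/3 ok
(1,0)O 2/3 ok
(1,2)X 3/4 ok
(1,4)X 2/2 ok
(2,1)X 2/4 ok
(2,4)X 3/3 ok
(3,1)X 2/5 unhappy
(3,2)O 3/6 ok
(3,3)X 3/6 ok
(3,4)X 3/4 ok
(4,0)X 1/2 ok
(4,1)O 2/4 ok
(4,2)O 3/5 ok
(4,3)O 2/5 unhappy
(4,4)X 2/3 ok
For instance (3,1) has only 2/5 same-type neighbors, below 1/2.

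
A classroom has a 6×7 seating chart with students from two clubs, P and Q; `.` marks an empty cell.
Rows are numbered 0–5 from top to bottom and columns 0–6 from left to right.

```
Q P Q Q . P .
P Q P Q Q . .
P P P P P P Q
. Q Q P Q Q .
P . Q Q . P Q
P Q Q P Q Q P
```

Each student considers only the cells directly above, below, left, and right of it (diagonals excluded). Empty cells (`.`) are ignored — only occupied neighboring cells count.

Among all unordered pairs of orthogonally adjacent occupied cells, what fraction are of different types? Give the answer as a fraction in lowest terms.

28/47

Scan each occupied cell's neighbors to the right and below so each pair is counted once.
From row 0: 5 unlike of 7 pairs (running 5/7).
From row 1: 6 unlike of 9 pairs (running 11/16).
From row 2: 5 unlike of 11 pairs (running 16/27).
From row 3: 4 unlike of 7 pairs (running 20/34).
From row 4: 4 unlike of 7 pairs (running 24/41).
From row 5: 4 unlike of 6 pairs (running 28/47).
Total adjacent occupied pairs: 47; unlike-type pairs: 28.
28/47 is already in lowest terms.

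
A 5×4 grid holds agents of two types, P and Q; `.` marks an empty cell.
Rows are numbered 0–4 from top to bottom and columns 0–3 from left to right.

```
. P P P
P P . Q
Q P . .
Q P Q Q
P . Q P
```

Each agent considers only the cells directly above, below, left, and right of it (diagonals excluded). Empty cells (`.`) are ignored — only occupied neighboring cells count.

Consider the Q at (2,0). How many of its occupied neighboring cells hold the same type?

Occupied neighbors of (2,0): (1,0)=P, (3,0)=Q, (2,1)=P.
Same type (Q): 1 of 3.

1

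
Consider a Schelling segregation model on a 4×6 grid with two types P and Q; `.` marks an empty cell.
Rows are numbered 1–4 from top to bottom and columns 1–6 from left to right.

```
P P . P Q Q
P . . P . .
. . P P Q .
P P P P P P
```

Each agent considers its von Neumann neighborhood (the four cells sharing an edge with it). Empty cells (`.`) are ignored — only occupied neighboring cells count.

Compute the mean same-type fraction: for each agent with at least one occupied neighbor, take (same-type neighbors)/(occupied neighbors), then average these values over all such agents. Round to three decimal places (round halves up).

Row 1: (1,1)P 2/2 · (1,2)P 1/1 · (1,4)P 1/2 · (1,5)Q 1/2 · (1,6)Q 1/1
Row 2: (2,1)P 1/1 · (2,4)P 2/2
Row 3: (3,3)P 2/2 · (3,4)P 3/4 · (3,5)Q 0/2
Row 4: (4,1)P 1/1 · (4,2)P 2/2 · (4,3)P 3/3 · (4,4)P 3/3 · (4,5)P 2/3 · (4,6)P 1/1
Sum over 16 agents: 2/2 + 1/1 + 1/2 + 1/2 + 1/1 + 1/1 + 2/2 + 2/2 + 3/4 + 0/2 + 1/1 + 2/2 + 3/3 + 3/3 + 2/3 + 1/1 = 161/12; mean = 161/12 ÷ 16 = 161/192 = 0.838541… → 0.839.

0.839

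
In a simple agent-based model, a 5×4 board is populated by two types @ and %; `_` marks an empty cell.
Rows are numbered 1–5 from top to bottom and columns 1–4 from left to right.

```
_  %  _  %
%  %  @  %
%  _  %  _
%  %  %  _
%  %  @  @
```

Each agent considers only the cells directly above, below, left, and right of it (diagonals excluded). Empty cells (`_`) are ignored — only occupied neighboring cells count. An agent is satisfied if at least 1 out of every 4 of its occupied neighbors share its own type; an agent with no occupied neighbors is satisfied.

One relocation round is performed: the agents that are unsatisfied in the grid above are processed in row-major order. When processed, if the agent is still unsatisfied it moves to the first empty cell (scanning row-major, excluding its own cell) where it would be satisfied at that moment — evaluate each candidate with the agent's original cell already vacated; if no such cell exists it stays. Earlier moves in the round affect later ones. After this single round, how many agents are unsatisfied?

0

Initially unsatisfied (in order): (2,3).
  (2,3) → (4,4).
Resulting grid:
_ % _ %
% % _ %
% _ % _
% % % @
% % @ @
All satisfied now.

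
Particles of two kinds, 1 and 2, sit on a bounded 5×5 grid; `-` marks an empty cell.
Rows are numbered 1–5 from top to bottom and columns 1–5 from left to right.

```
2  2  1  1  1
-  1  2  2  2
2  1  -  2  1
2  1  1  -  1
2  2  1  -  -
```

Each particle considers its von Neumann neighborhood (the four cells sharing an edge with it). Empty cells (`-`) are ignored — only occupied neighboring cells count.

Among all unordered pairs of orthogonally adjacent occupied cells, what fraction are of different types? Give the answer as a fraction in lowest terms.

6/13

Scan each occupied cell's neighbors to the right and below so each pair is counted once.
Row 1: 2(1,1)–2(1,2)= 2(1,2)–1(1,3)≠ 2(1,2)–1(2,2)≠ 1(1,3)–1(1,4)= 1(1,3)–2(2,3)≠ 1(1,4)–1(1,5)= 1(1,4)–2(2,4)≠ 1(1,5)–2(2,5)≠  → 5/8 unlike.
Row 2: 1(2,2)–2(2,3)≠ 1(2,2)–1(3,2)= 2(2,3)–2(2,4)= 2(2,4)–2(2,5)= 2(2,4)–2(3,4)= 2(2,5)–1(3,5)≠  → 2/6 unlike.
Row 3: 2(3,1)–1(3,2)≠ 2(3,1)–2(4,1)= 1(3,2)–1(4,2)= 2(3,4)–1(3,5)≠ 1(3,5)–1(4,5)=  → 2/5 unlike.
Row 4: 2(4,1)–1(4,2)≠ 2(4,1)–2(5,1)= 1(4,2)–1(4,3)= 1(4,2)–2(5,2)≠ 1(4,3)–1(5,3)=  → 2/5 unlike.
Row 5: 2(5,1)–2(5,2)= 2(5,2)–1(5,3)≠  → 1/2 unlike.
Total adjacent occupied pairs: 26; unlike-type pairs: 12.
12/26 reduces to 6/13.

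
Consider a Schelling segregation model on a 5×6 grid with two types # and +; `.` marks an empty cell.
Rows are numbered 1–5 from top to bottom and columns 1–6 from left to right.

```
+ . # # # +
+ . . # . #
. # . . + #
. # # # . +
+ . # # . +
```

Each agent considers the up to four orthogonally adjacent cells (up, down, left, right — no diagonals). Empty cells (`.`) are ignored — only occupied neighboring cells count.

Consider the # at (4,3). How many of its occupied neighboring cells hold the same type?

Occupied neighbors of (4,3): (5,3)=#, (4,2)=#, (4,4)=#.
Same type (#): 3 of 3.

3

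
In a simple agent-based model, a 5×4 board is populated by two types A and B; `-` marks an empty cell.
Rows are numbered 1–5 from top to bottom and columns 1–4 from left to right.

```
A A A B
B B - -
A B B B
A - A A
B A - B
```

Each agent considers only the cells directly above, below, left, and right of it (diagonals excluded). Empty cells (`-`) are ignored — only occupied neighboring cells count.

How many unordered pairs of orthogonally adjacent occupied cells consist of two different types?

10

Scan each occupied cell's neighbors to the right and below so each pair is counted once.
Row 1: A(1,1)–A(1,2)= A(1,1)–B(2,1)≠ A(1,2)–A(1,3)= A(1,2)–B(2,2)≠ A(1,3)–B(1,4)≠  → 3/5 unlike.
Row 2: B(2,1)–B(2,2)= B(2,1)–A(3,1)≠ B(2,2)–B(3,2)=  → 1/3 unlike.
Row 3: A(3,1)–B(3,2)≠ A(3,1)–A(4,1)= B(3,2)–B(3,3)= B(3,3)–B(3,4)= B(3,3)–A(4,3)≠ B(3,4)–A(4,4)≠  → 3/6 unlike.
Row 4: A(4,1)–B(5,1)≠ A(4,3)–A(4,4)= A(4,4)–B(5,4)≠  → 2/3 unlike.
Row 5: B(5,1)–A(5,2)≠  → 1/1 unlike.
Total adjacent occupied pairs: 18; unlike-type pairs: 10.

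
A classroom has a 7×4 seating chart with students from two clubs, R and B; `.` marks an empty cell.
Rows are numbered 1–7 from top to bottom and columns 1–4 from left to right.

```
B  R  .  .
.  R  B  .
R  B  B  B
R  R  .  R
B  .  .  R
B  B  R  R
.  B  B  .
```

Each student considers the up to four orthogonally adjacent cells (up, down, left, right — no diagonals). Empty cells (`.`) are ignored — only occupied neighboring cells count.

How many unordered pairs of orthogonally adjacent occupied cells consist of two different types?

Scan each occupied cell's neighbors to the right and below so each pair is counted once.
From row 1: 1 unlike of 2 pairs (running 1/2).
From row 2: 2 unlike of 3 pairs (running 3/5).
From row 3: 3 unlike of 6 pairs (running 6/11).
From row 4: 1 unlike of 3 pairs (running 7/14).
From row 5: 0 unlike of 2 pairs (running 7/16).
From row 6: 2 unlike of 5 pairs (running 9/21).
From row 7: 0 unlike of 1 pairs (running 9/22).
Total adjacent occupied pairs: 22; unlike-type pairs: 9.

9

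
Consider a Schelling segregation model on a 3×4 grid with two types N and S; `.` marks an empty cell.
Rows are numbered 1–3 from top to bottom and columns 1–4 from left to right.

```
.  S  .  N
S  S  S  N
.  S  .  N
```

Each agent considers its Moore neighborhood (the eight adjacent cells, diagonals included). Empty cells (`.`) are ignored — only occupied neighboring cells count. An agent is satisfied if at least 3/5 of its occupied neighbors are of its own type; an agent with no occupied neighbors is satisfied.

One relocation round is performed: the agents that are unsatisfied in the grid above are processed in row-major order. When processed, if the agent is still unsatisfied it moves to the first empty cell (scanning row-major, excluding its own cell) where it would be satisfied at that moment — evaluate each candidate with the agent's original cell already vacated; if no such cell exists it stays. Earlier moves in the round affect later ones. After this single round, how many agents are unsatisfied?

0

Initially unsatisfied (in order): (1,4), (2,3), (3,4).
  (1,4): no empty cell satisfies it; stays.
  (2,3) → (1,1).
  (3,4): now satisfied by earlier moves; stays.
Resulting grid:
S S . N
S S . N
. S . N
All satisfied now.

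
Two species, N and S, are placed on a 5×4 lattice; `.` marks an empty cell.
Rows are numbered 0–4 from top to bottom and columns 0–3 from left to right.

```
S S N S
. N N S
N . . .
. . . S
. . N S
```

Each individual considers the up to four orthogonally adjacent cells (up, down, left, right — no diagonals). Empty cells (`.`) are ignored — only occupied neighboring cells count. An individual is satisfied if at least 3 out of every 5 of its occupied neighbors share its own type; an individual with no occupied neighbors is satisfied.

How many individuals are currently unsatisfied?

7

Row 0: (0,0)S 1/1 satisfied · (0,1)S 1/3 not · (0,2)N 1/3 not · (0,3)S 1/2 not
Row 1: (1,1)N 1/2 not · (1,2)N 2/3 satisfied · (1,3)S 1/2 not
Row 2: (2,0)N 0/0 satisfied
Row 3: (3,3)S 1/1 satisfied
Row 4: (4,2)N 0/1 not · (4,3)S 1/2 not
Unsatisfied: (0,1), (0,2), (0,3), (1,1), (1,3), (4,2), (4,3) — 7 in total.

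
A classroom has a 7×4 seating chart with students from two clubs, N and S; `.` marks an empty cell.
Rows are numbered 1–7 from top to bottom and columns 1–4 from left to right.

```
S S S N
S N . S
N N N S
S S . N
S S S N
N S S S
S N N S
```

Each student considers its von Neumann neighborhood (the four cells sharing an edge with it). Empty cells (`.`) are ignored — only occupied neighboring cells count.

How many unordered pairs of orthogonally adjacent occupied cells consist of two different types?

18

Scan each occupied cell's neighbors to the right and below so each pair is counted once.
Row 1: S(1,1)–S(1,2)= S(1,1)–S(2,1)= S(1,2)–S(1,3)= S(1,2)–N(2,2)≠ S(1,3)–N(1,4)≠ N(1,4)–S(2,4)≠  → 3/6 unlike.
Row 2: S(2,1)–N(2,2)≠ S(2,1)–N(3,1)≠ N(2,2)–N(3,2)= S(2,4)–S(3,4)=  → 2/4 unlike.
Row 3: N(3,1)–N(3,2)= N(3,1)–S(4,1)≠ N(3,2)–N(3,3)= N(3,2)–S(4,2)≠ N(3,3)–S(3,4)≠ S(3,4)–N(4,4)≠  → 4/6 unlike.
Row 4: S(4,1)–S(4,2)= S(4,1)–S(5,1)= S(4,2)–S(5,2)= N(4,4)–N(5,4)=  → 0/4 unlike.
Row 5: S(5,1)–S(5,2)= S(5,1)–N(6,1)≠ S(5,2)–S(5,3)= S(5,2)–S(6,2)= S(5,3)–N(5,4)≠ S(5,3)–S(6,3)= N(5,4)–S(6,4)≠  → 3/7 unlike.
Row 6: N(6,1)–S(6,2)≠ N(6,1)–S(7,1)≠ S(6,2)–S(6,3)= S(6,2)–N(7,2)≠ S(6,3)–S(6,4)= S(6,3)–N(7,3)≠ S(6,4)–S(7,4)=  → 4/7 unlike.
Row 7: S(7,1)–N(7,2)≠ N(7,2)–N(7,3)= N(7,3)–S(7,4)≠  → 2/3 unlike.
Total adjacent occupied pairs: 37; unlike-type pairs: 18.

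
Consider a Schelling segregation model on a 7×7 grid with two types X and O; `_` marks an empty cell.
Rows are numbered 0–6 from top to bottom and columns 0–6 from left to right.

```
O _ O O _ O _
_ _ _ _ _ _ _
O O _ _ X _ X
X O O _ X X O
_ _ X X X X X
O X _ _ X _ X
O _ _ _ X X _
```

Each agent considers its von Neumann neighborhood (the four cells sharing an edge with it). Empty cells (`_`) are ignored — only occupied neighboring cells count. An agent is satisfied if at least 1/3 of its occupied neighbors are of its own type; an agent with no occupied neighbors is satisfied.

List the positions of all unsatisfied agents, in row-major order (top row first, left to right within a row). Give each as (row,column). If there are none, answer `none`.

(0,0)O 0/0 ok
(0,2)O 1/1 ok
(0,3)O 1/1 ok
(0,5)O 0/0 ok
(2,0)O 1/2 ok
(2,1)O 2/2 ok
(2,4)X 1/1 ok
(2,6)X 0/1 unhappy
(3,0)X 0/2 unhappy
(3,1)O 2/3 ok
(3,2)O 1/2 ok
(3,4)X 3/3 ok
(3,5)X 2/3 ok
(3,6)O 0/3 unhappy
(4,2)X 1/2 ok
(4,3)X 2/2 ok
(4,4)X 4/4 ok
(4,5)X 3/3 ok
(4,6)X 2/3 ok
(5,0)O 1/2 ok
(5,1)X 0/1 unhappy
(5,4)X 2/2 ok
(5,6)X 1/1 ok
(6,0)O 1/1 ok
(6,4)X 2/2 ok
(6,5)X 1/1 ok

(2,6), (3,0), (3,6), (5,1)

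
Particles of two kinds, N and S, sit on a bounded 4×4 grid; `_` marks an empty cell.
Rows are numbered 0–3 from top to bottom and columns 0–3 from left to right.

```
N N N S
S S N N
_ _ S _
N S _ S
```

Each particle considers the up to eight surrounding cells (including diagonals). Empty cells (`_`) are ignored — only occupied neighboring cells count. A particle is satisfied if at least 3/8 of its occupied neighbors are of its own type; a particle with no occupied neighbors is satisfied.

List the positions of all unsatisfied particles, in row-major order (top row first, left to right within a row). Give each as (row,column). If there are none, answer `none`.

(0,0)N 1/3 ✗
(0,1)N 3/5 ✓
(0,2)N 3/5 ✓
(0,3)S 0/3 ✗
(1,0)S 1/3 ✗
(1,1)S 2/6 ✗
(1,2)N 3/6 ✓
(1,3)N 2/4 ✓
(2,2)S 3/5 ✓
(3,0)N 0/1 ✗
(3,1)S 1/2 ✓
(3,3)S 1/1 ✓

(0,0), (0,3), (1,0), (1,1), (3,0)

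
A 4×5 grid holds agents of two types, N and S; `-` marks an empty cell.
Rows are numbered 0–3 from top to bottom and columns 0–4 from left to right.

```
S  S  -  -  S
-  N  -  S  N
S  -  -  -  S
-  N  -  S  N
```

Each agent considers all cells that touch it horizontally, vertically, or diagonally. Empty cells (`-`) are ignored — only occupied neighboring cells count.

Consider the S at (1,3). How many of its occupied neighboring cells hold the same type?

Occupied neighbors of (1,3): (0,4)=S, (1,4)=N, (2,4)=S.
Same type (S): 2 of 3.

2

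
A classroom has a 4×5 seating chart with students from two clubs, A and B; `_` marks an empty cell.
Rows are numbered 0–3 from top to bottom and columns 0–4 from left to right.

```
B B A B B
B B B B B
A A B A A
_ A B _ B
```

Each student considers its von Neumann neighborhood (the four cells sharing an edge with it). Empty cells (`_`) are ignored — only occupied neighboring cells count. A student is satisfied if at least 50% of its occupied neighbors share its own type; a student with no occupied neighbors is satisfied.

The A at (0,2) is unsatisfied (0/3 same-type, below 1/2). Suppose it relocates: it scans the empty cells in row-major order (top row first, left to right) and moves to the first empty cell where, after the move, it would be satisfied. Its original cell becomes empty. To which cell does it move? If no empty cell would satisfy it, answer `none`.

(3,0)

Vacating (0,2). Empty cells in order:
  (3,0): 2/2 same-type → satisfied — stop here.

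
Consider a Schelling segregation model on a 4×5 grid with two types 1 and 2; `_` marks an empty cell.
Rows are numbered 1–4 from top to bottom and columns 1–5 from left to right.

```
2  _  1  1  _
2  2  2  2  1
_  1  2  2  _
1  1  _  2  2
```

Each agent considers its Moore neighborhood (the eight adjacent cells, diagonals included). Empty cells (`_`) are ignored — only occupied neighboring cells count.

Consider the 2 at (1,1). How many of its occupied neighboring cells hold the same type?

2

Occupied neighbors of (1,1): (2,1)=2, (2,2)=2.
Same type (2): 2 of 2.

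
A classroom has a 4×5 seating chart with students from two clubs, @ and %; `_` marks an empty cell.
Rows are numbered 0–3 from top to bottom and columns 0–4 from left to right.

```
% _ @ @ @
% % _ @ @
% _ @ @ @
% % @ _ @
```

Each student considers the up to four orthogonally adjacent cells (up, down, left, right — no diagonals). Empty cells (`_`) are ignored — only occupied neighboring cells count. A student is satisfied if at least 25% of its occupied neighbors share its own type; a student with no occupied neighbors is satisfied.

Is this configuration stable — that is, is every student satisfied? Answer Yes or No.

Yes

Row 0: (0,0)% 1/1 ok · (0,2)@ 1/1 ok · (0,3)@ 3/3 ok · (0,4)@ 2/2 ok
Row 1: (1,0)% 3/3 ok · (1,1)% 1/1 ok · (1,3)@ 3/3 ok · (1,4)@ 3/3 ok
Row 2: (2,0)% 2/2 ok · (2,2)@ 2/2 ok · (2,3)@ 3/3 ok · (2,4)@ 3/3 ok
Row 3: (3,0)% 2/2 ok · (3,1)% 1/2 ok · (3,2)@ 1/2 ok · (3,4)@ 1/1 ok
All meet the threshold, so the configuration is stable.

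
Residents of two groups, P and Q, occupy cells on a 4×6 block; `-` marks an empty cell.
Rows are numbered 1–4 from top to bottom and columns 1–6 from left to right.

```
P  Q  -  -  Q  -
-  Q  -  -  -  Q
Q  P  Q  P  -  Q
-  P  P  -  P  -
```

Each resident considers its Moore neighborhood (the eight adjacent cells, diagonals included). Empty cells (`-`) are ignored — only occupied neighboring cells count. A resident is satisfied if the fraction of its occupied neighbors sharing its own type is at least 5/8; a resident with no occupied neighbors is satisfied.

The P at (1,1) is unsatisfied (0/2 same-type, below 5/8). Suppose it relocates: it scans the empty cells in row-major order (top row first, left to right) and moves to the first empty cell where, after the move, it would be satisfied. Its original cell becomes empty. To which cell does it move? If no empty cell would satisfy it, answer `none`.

(4,1)

Vacating (1,1). Empty cells in order:
  (1,3): 0/2 same-type → still unsatisfied.
  (1,4): 0/1 same-type → still unsatisfied.
  (1,6): 0/2 same-type → still unsatisfied.
  (2,1): 1/4 same-type → still unsatisfied.
  (2,3): 2/5 same-type → still unsatisfied.
  (2,4): 1/3 same-type → still unsatisfied.
  (2,5): 1/4 same-type → still unsatisfied.
  (3,5): 2/4 same-type → still unsatisfied.
  (4,1): 2/3 same-type → satisfied — stop here.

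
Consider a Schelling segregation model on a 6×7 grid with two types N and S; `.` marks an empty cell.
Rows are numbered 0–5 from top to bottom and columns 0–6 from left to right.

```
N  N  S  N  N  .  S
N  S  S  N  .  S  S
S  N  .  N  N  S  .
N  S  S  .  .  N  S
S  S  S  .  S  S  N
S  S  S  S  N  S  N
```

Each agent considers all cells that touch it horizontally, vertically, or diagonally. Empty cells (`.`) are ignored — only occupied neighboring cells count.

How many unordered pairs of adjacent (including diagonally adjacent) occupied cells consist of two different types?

37

Scan each occupied cell's neighbors to the right and below (and the two forward diagonals) so each pair is counted once.
Row 0: N(0,0)–N(0,1)= N(0,0)–N(1,0)= N(0,0)–S(1,1)≠ N(0,1)–S(0,2)≠ N(0,1)–S(1,1)≠ N(0,1)–S(1,2)≠ N(0,1)–N(1,0)= S(0,2)–N(0,3)≠ S(0,2)–S(1,2)= S(0,2)–N(1,3)≠ S(0,2)–S(1,1)= N(0,3)–N(0,4)= N(0,3)–N(1,3)= N(0,3)–S(1,2)≠ N(0,4)–S(1,5)≠ N(0,4)–N(1,3)= S(0,6)–S(1,6)= S(0,6)–S(1,5)=  → 8/18 unlike.
Row 1: N(1,0)–S(1,1)≠ N(1,0)–S(2,0)≠ N(1,0)–N(2,1)= S(1,1)–S(1,2)= S(1,1)–N(2,1)≠ S(1,1)–S(2,0)= S(1,2)–N(1,3)≠ S(1,2)–N(2,3)≠ S(1,2)–N(2,1)≠ N(1,3)–N(2,3)= N(1,3)–N(2,4)= S(1,5)–S(1,6)= S(1,5)–S(2,5)= S(1,5)–N(2,4)≠ S(1,6)–S(2,5)=  → 7/15 unlike.
Row 2: S(2,0)–N(2,1)≠ S(2,0)–N(3,0)≠ S(2,0)–S(3,1)= N(2,1)–S(3,1)≠ N(2,1)–S(3,2)≠ N(2,1)–N(3,0)= N(2,3)–N(2,4)= N(2,3)–S(3,2)≠ N(2,4)–S(2,5)≠ N(2,4)–N(3,5)= S(2,5)–N(3,5)≠ S(2,5)–S(3,6)=  → 7/12 unlike.
Row 3: N(3,0)–S(3,1)≠ N(3,0)–S(4,0)≠ N(3,0)–S(4,1)≠ S(3,1)–S(3,2)= S(3,1)–S(4,1)= S(3,1)–S(4,2)= S(3,1)–S(4,0)= S(3,2)–S(4,2)= S(3,2)–S(4,1)= N(3,5)–S(3,6)≠ N(3,5)–S(4,5)≠ N(3,5)–N(4,6)= N(3,5)–S(4,4)≠ S(3,6)–N(4,6)≠ S(3,6)–S(4,5)=  → 7/15 unlike.
Row 4: S(4,0)–S(4,1)= S(4,0)–S(5,0)= S(4,0)–S(5,1)= S(4,1)–S(4,2)= S(4,1)–S(5,1)= S(4,1)–S(5,2)= S(4,1)–S(5,0)= S(4,2)–S(5,2)= S(4,2)–S(5,3)= S(4,2)–S(5,1)= S(4,4)–S(4,5)= S(4,4)–N(5,4)≠ S(4,4)–S(5,5)= S(4,4)–S(5,3)= S(4,5)–N(4,6)≠ S(4,5)–S(5,5)= S(4,5)–N(5,6)≠ S(4,5)–N(5,4)≠ N(4,6)–N(5,6)= N(4,6)–S(5,5)≠  → 5/20 unlike.
Row 5: S(5,0)–S(5,1)= S(5,1)–S(5,2)= S(5,2)–S(5,3)= S(5,3)–N(5,4)≠ N(5,4)–S(5,5)≠ S(5,5)–N(5,6)≠  → 3/6 unlike.
Total adjacent occupied pairs: 86; unlike-type pairs: 37.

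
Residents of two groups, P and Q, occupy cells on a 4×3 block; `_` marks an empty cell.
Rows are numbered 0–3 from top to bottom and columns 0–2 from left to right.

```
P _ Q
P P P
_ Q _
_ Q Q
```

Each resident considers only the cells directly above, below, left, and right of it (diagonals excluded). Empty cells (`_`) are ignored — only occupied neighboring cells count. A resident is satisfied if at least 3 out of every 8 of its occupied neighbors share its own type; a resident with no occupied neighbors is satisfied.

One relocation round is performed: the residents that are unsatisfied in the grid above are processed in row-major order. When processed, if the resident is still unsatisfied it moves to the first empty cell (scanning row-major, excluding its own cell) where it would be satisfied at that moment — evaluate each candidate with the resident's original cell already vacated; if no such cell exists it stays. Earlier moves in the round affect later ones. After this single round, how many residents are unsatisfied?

Initially unsatisfied (in order): (0,2).
  (0,2) → (2,0).
Resulting grid:
P _ _
P P P
Q Q _
_ Q Q
All satisfied now.

0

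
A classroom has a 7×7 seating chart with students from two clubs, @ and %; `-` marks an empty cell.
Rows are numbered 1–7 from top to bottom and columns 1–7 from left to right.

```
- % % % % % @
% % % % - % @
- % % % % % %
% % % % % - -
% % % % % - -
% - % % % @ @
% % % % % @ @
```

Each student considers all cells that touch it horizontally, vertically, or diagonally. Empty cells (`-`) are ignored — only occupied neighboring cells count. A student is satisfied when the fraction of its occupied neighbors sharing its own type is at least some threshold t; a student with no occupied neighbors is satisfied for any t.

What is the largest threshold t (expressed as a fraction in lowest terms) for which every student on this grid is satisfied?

(1,2)% 4/4
(1,3)% 5/5
(1,4)% 4/4
(1,5)% 4/4
(1,6)% 2/4
(1,7)@ 1/3
(2,1)% 3/3
(2,2)% 6/6
(2,3)% 8/8
(2,4)% 7/7
(2,6)% 5/7
(2,7)@ 1/5
(3,2)% 7/7
(3,3)% 8/8
(3,4)% 7/7
(3,5)% 6/6
(3,6)% 4/5
(3,7)% 2/3
(4,1)% 4/4
(4,2)% 7/7
(4,3)% 8/8
(4,4)% 8/8
(4,5)% 6/6
(5,1)% 4/4
(5,2)% 7/7
(5,3)% 7/7
(5,4)% 8/8
(5,5)% 5/6
(6,1)% 4/4
(6,3)% 7/7
(6,4)% 8/8
(6,5)% 5/7
(6,6)@ 3/6
(6,7)@ 3/3
(7,1)% 2/2
(7,2)% 4/4
(7,3)% 4/4
(7,4)% 5/5
(7,5)% 3/5
(7,6)@ 3/5
(7,7)@ 3/3
The smallest same-type fraction is 1/5 at (2,7), which reduces to 1/5. Any threshold above that leaves this student unsatisfied.

1/5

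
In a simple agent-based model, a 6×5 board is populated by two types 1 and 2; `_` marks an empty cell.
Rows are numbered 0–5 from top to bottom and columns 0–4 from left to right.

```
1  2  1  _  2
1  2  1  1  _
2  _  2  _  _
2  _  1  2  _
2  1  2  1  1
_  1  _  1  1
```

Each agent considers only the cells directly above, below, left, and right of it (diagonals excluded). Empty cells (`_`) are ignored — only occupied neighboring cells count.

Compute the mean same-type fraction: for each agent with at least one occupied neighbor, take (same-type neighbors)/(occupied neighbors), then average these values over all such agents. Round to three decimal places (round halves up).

(0,0)1 1/2
(0,1)2 1/3
(0,2)1 1/2
(0,4)2 — no occupied neighbors
(1,0)1 1/3
(1,1)2 1/3
(1,2)1 2/4
(1,3)1 1/1
(2,0)2 1/2
(2,2)2 0/2
(3,0)2 2/2
(3,2)1 0/3
(3,3)2 0/2
(4,0)2 1/2
(4,1)1 1/3
(4,2)2 0/3
(4,3)1 2/4
(4,4)1 2/2
(5,1)1 1/1
(5,3)1 2/2
(5,4)1 2/2
Sum over 20 agents: 1/2 + 1/3 + 1/2 + 1/3 + 1/3 + 2/4 + 1/1 + 1/2 + 0/2 + 2/2 + 0/3 + 0/2 + 1/2 + 1/3 + 0/3 + 2/4 + 2/2 + 1/1 + 2/2 + 2/2 = 31/3; mean = 31/3 ÷ 20 = 31/60 = 0.516666… → 0.517.

0.517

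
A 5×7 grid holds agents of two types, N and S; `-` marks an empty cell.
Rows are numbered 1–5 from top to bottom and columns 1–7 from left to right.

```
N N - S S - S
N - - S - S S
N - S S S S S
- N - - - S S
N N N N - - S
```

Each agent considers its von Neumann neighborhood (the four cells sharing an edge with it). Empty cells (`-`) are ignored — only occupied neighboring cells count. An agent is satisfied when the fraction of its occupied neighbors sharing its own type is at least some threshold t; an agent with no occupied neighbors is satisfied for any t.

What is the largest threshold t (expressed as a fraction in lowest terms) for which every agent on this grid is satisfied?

(1,1)N 2/2
(1,2)N 1/1
(1,4)S 2/2
(1,5)S 1/1
(1,7)S 1/1
(2,1)N 2/2
(2,4)S 2/2
(2,6)S 2/2
(2,7)S 3/3
(3,1)N 1/1
(3,3)S 1/1
(3,4)S 3/3
(3,5)S 2/2
(3,6)S 4/4
(3,7)S 3/3
(4,2)N 1/1
(4,6)S 2/2
(4,7)S 3/3
(5,1)N 1/1
(5,2)N 3/3
(5,3)N 2/2
(5,4)N 1/1
(5,7)S 1/1
The smallest same-type fraction is 2/2 at (1,1), which reduces to 1/1. Any threshold above that leaves this agent unsatisfied.

1/1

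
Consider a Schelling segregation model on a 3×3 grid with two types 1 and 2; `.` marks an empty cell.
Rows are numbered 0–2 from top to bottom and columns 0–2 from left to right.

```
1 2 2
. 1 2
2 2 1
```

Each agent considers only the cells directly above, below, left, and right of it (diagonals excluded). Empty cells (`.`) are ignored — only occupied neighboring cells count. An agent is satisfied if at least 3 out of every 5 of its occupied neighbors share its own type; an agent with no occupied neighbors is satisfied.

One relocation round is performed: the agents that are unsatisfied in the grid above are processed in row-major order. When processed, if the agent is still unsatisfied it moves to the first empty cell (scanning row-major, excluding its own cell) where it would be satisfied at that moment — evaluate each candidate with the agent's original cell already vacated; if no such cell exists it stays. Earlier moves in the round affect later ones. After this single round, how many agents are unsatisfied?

6

Initially unsatisfied (in order): (0,0), (0,1), (1,1), (1,2), (2,1), (2,2).
  (0,0): no empty cell satisfies it; stays.
  (0,1): no empty cell satisfies it; stays.
  (1,1): no empty cell satisfies it; stays.
  (1,2): no empty cell satisfies it; stays.
  (2,1): no empty cell satisfies it; stays.
  (2,2) → (1,0).
Resulting grid:
1 2 2
1 1 2
2 2 .
Unsatisfied now: (0,0), (0,1), (1,1), (1,2), (2,0), (2,1).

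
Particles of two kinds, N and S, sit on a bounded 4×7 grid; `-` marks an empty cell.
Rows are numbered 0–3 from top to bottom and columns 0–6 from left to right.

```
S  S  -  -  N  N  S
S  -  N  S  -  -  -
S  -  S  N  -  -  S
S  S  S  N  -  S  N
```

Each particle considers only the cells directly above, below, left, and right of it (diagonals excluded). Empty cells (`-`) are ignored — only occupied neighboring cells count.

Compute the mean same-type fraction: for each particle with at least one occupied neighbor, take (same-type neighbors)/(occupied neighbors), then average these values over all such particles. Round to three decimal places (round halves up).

(0,0)S 2/2
(0,1)S 1/1
(0,4)N 1/1
(0,5)N 1/2
(0,6)S 0/1
(1,0)S 2/2
(1,2)N 0/2
(1,3)S 0/2
(2,0)S 2/2
(2,2)S 1/3
(2,3)N 1/3
(2,6)S 0/1
(3,0)S 2/2
(3,1)S 2/2
(3,2)S 2/3
(3,3)N 1/2
(3,5)S 0/1
(3,6)N 0/2
Sum over 18 particles: 2/2 + 1/1 + 1/1 + 1/2 + 0/1 + 2/2 + 0/2 + 0/2 + 2/2 + 1/3 + 1/3 + 0/1 + 2/2 + 2/2 + 2/3 + 1/2 + 0/1 + 0/2 = 28/3; mean = 28/3 ÷ 18 = 14/27 = 0.518518… → 0.519.

0.519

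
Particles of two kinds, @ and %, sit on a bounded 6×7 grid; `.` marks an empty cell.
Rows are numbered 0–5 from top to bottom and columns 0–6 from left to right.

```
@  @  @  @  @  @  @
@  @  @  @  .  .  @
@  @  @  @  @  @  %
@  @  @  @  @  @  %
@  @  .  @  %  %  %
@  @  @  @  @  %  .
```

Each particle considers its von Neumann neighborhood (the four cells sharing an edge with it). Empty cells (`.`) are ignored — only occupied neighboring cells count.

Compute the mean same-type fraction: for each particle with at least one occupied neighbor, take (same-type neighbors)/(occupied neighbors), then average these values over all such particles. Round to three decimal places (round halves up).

(0,0)@ 2/2
(0,1)@ 3/3
(0,2)@ 3/3
(0,3)@ 3/3
(0,4)@ 2/2
(0,5)@ 2/2
(0,6)@ 2/2
(1,0)@ 3/3
(1,1)@ 4/4
(1,2)@ 4/4
(1,3)@ 3/3
(1,6)@ 1/2
(2,0)@ 3/3
(2,1)@ 4/4
(2,2)@ 4/4
(2,3)@ 4/4
(2,4)@ 3/3
(2,5)@ 2/3
(2,6)% 1/3
(3,0)@ 3/3
(3,1)@ 4/4
(3,2)@ 3/3
(3,3)@ 4/4
(3,4)@ 3/4
(3,5)@ 2/4
(3,6)% 2/3
(4,0)@ 3/3
(4,1)@ 3/3
(4,3)@ 2/3
(4,4)% 1/4
(4,5)% 3/4
(4,6)% 2/2
(5,0)@ 2/2
(5,1)@ 3/3
(5,2)@ 2/2
(5,3)@ 3/3
(5,4)@ 1/3
(5,5)% 1/2
Sum over 38 particles: 2/2 + 3/3 + 3/3 + 3/3 + 2/2 + 2/2 + 2/2 + 3/3 + 4/4 + 4/4 + 3/3 + 1/2 + 3/3 + 4/4 + 4/4 + 4/4 + 3/3 + 2/3 + 1/3 + 3/3 + 4/4 + 3/3 + 4/4 + 3/4 + 2/4 + 2/3 + 3/3 + 3/3 + 2/3 + 1/4 + 3/4 + 2/2 + 2/2 + 3/3 + 2/2 + 3/3 + 1/3 + 1/2 = 395/12; mean = 395/12 ÷ 38 = 395/456 = 0.866228… → 0.866.

0.866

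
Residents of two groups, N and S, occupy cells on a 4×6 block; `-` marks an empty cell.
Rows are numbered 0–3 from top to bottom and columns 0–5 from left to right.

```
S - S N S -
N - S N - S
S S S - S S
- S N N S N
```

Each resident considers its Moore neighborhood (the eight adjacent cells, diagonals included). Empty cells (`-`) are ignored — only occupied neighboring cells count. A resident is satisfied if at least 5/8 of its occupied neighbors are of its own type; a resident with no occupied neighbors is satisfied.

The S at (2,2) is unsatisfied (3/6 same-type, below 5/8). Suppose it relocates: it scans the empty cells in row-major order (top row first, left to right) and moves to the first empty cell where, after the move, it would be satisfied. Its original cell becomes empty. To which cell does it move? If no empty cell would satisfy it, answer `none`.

Vacating (2,2). Empty cells in order:
  (0,1): 3/4 same-type → satisfied — stop here.

(0,1)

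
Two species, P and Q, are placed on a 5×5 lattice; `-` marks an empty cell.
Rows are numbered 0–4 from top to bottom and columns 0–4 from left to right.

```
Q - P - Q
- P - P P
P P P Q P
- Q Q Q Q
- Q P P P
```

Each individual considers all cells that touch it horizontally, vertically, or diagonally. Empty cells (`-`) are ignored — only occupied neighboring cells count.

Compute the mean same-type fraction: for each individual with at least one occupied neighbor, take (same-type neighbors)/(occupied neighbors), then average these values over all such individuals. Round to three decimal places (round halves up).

0.458

Row 0: (0,0)Q 0/1 · (0,2)P 2/2 · (0,4)Q 0/2
Row 1: (1,1)P 4/5 · (1,3)P 4/6 · (1,4)P 2/4
Row 2: (2,0)P 2/3 · (2,1)P 3/5 · (2,2)P 3/7 · (2,3)Q 3/7 · (2,4)P 2/5
Row 3: (3,1)Q 2/6 · (3,2)Q 4/8 · (3,3)Q 3/8 · (3,4)Q 2/5
Row 4: (4,1)Q 2/3 · (4,2)P 1/5 · (4,3)P 2/5 · (4,4)P 1/3
Sum over 19 individuals: 0/1 + 2/2 + 0/2 + 4/5 + 4/6 + 2/4 + 2/3 + 3/5 + 3/7 + 3/7 + 2/5 + 2/6 + 4/8 + 3/8 + 2/5 + 2/3 + 1/5 + 2/5 + 1/3 = 7307/840; mean = 7307/840 ÷ 19 = 7307/15960 = 0.457832… → 0.458.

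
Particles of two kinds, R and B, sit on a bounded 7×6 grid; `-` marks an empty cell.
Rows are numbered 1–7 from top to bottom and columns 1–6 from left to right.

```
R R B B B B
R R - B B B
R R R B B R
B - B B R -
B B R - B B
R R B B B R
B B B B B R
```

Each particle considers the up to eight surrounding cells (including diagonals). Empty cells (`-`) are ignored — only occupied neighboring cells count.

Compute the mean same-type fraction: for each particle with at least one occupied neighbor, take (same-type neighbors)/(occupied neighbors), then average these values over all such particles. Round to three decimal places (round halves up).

Row 1: (1,1)R 3/3 · (1,2)R 3/4 · (1,3)B 2/4 · (1,4)B 4/4 · (1,5)B 5/5 · (1,6)B 3/3
Row 2: (2,1)R 5/5 · (2,2)R 6/7 · (2,4)B 6/7 · (2,5)B 7/8 · (2,6)B 4/5
Row 3: (3,1)R 3/4 · (3,2)R 4/6 · (3,3)R 2/6 · (3,4)B 5/7 · (3,5)B 5/7 · (3,6)R 1/4
Row 4: (4,1)B 2/4 · (4,3)B 3/6 · (4,4)B 4/7 · (4,5)R 1/6
Row 5: (5,1)B 2/4 · (5,2)B 4/7 · (5,3)R 1/6 · (5,5)B 4/6 · (5,6)B 2/4
Row 6: (6,1)R 1/5 · (6,2)R 2/8 · (6,3)B 5/7 · (6,4)B 6/7 · (6,5)B 5/7 · (6,6)R 1/5
Row 7: (7,1)B 1/3 · (7,2)B 3/5 · (7,3)B 4/5 · (7,4)B 5/5 · (7,5)B 3/5 · (7,6)R 1/3
Sum over 38 particles: 3/3 + 3/4 + 2/4 + 4/4 + 5/5 + 3/3 + 5/5 + 6/7 + 6/7 + 7/8 + 4/5 + 3/4 + 4/6 + 2/6 + 5/7 + 5/7 + 1/4 + 2/4 + 3/6 + 4/7 + 1/6 + 2/4 + 4/7 + 1/6 + 4/6 + 2/4 + 1/5 + 2/8 + 5/7 + 6/7 + 5/7 + 1/5 + 1/3 + 3/5 + 4/5 + 5/5 + 3/5 + 1/3 = 20003/840; mean = 20003/840 ÷ 38 = 20003/31920 = 0.626660… → 0.627.

0.627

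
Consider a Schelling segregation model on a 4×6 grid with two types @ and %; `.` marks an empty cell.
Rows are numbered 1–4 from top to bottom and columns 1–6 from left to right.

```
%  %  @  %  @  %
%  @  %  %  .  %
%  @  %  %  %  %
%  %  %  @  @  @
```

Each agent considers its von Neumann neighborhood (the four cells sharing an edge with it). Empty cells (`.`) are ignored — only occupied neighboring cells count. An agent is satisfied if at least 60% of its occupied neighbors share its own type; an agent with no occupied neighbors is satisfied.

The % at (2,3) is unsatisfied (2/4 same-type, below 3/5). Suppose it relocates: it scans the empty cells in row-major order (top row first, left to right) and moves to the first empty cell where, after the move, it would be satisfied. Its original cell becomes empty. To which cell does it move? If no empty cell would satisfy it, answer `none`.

Vacating (2,3). Empty cells in order:
  (2,5): 3/4 same-type → satisfied — stop here.

(2,5)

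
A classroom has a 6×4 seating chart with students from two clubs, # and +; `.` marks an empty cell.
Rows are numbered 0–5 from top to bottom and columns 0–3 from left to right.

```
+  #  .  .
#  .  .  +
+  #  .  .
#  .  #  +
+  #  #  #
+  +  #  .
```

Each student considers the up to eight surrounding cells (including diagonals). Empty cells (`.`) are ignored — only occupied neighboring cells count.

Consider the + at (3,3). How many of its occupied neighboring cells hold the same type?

Occupied neighbors of (3,3): (3,2)=#, (4,2)=#, (4,3)=#.
Same type (+): 0 of 3.

0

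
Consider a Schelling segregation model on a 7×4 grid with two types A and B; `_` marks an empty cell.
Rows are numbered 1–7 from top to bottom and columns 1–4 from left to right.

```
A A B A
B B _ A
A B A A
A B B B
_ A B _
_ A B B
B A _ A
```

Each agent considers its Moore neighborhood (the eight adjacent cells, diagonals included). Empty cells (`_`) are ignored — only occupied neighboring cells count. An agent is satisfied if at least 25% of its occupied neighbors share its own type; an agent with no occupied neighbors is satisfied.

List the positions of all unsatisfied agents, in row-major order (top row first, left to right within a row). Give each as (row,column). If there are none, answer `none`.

(3,1), (7,1), (7,4)

(1,1)A 1/3 ✓
(1,2)A 1/4 ✓
(1,3)B 1/4 ✓
(1,4)A 1/2 ✓
(2,1)B 2/5 ✓
(2,2)B 3/7 ✓
(2,4)A 3/4 ✓
(3,1)A 1/5 ✗
(3,2)B 4/7 ✓
(3,3)A 2/7 ✓
(3,4)A 2/4 ✓
(4,1)A 2/4 ✓
(4,2)B 3/7 ✓
(4,3)B 4/7 ✓
(4,4)B 2/4 ✓
(5,2)A 2/6 ✓
(5,3)B 5/7 ✓
(6,2)A 2/5 ✓
(6,3)B 2/6 ✓
(6,4)B 2/3 ✓
(7,1)B 0/2 ✗
(7,2)A 1/3 ✓
(7,4)A 0/2 ✗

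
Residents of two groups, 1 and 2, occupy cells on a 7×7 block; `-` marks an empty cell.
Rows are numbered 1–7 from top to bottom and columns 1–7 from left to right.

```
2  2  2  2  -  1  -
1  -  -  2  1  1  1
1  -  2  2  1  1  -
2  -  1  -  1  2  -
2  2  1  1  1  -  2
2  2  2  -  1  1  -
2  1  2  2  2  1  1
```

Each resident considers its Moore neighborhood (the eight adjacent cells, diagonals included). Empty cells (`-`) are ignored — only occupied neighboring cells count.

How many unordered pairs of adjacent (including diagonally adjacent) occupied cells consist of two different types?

30

Scan each occupied cell's neighbors to the right and below (and the two forward diagonals) so each pair is counted once.
Row 1: 2(1,1)–2(1,2)= 2(1,1)–1(2,1)≠ 2(1,2)–2(1,3)= 2(1,2)–1(2,1)≠ 2(1,3)–2(1,4)= 2(1,3)–2(2,4)= 2(1,4)–2(2,4)= 2(1,4)–1(2,5)≠ 1(1,6)–1(2,6)= 1(1,6)–1(2,7)= 1(1,6)–1(2,5)=  → 3/11 unlike.
Row 2: 1(2,1)–1(3,1)= 2(2,4)–1(2,5)≠ 2(2,4)–2(3,4)= 2(2,4)–1(3,5)≠ 2(2,4)–2(3,3)= 1(2,5)–1(2,6)= 1(2,5)–1(3,5)= 1(2,5)–1(3,6)= 1(2,5)–2(3,4)≠ 1(2,6)–1(2,7)= 1(2,6)–1(3,6)= 1(2,6)–1(3,5)= 1(2,7)–1(3,6)=  → 3/13 unlike.
Row 3: 1(3,1)–2(4,1)≠ 2(3,3)–2(3,4)= 2(3,3)–1(4,3)≠ 2(3,4)–1(3,5)≠ 2(3,4)–1(4,5)≠ 2(3,4)–1(4,3)≠ 1(3,5)–1(3,6)= 1(3,5)–1(4,5)= 1(3,5)–2(4,6)≠ 1(3,6)–2(4,6)≠ 1(3,6)–1(4,5)=  → 7/11 unlike.
Row 4: 2(4,1)–2(5,1)= 2(4,1)–2(5,2)= 1(4,3)–1(5,3)= 1(4,3)–1(5,4)= 1(4,3)–2(5,2)≠ 1(4,5)–2(4,6)≠ 1(4,5)–1(5,5)= 1(4,5)–1(5,4)= 2(4,6)–2(5,7)= 2(4,6)–1(5,5)≠  → 3/10 unlike.
Row 5: 2(5,1)–2(5,2)= 2(5,1)–2(6,1)= 2(5,1)–2(6,2)= 2(5,2)–1(5,3)≠ 2(5,2)–2(6,2)= 2(5,2)–2(6,3)= 2(5,2)–2(6,1)= 1(5,3)–1(5,4)= 1(5,3)–2(6,3)≠ 1(5,3)–2(6,2)≠ 1(5,4)–1(5,5)= 1(5,4)–1(6,5)= 1(5,4)–2(6,3)≠ 1(5,5)–1(6,5)= 1(5,5)–1(6,6)= 2(5,7)–1(6,6)≠  → 5/16 unlike.
Row 6: 2(6,1)–2(6,2)= 2(6,1)–2(7,1)= 2(6,1)–1(7,2)≠ 2(6,2)–2(6,3)= 2(6,2)–1(7,2)≠ 2(6,2)–2(7,3)= 2(6,2)–2(7,1)= 2(6,3)–2(7,3)= 2(6,3)–2(7,4)= 2(6,3)–1(7,2)≠ 1(6,5)–1(6,6)= 1(6,5)–2(7,5)≠ 1(6,5)–1(7,6)= 1(6,5)–2(7,4)≠ 1(6,6)–1(7,6)= 1(6,6)–1(7,7)= 1(6,6)–2(7,5)≠  → 6/17 unlike.
Row 7: 2(7,1)–1(7,2)≠ 1(7,2)–2(7,3)≠ 2(7,3)–2(7,4)= 2(7,4)–2(7,5)= 2(7,5)–1(7,6)≠ 1(7,6)–1(7,7)=  → 3/6 unlike.
Total adjacent occupied pairs: 84; unlike-type pairs: 30.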